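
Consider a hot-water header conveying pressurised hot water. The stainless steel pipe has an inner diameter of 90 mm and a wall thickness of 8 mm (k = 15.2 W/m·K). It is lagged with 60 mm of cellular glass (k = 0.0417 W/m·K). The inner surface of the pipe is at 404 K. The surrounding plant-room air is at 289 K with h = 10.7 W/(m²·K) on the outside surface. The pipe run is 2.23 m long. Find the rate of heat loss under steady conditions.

Q ≈ 84.8 W

Cylindrical conduction, so R = ln(r₂/r₁)/(2πkL) per layer, in series:
R_stainless steel pipe wall = ln(53/45)/(2π×15.2×2.23) = 7.683×10^-4 K/W
R_cellular glass = ln(113/53)/(2π×0.0417×2.23) = 1.296 K/W
R_outer film = 1/(h_o·2πr_oL) = 1/(10.7×2π×0.113×2.23) = 0.05903 K/W
R_total = 1.356 K/W
Q = ΔT/R_total = 115/1.356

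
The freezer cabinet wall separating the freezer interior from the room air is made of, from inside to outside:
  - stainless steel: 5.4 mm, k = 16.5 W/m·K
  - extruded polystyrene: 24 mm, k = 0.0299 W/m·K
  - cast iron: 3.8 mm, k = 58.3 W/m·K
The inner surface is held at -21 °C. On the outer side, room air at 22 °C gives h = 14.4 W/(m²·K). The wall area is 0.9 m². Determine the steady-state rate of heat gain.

Q ≈ 44.4 W

Series thermal resistances:
R_stainless steel = L/(kA) = 0.0054/(16.5×0.9) = 3.636×10^-4 K/W
R_extruded polystyrene = L/(kA) = 0.024/(0.0299×0.9) = 0.8919 K/W
R_cast iron = L/(kA) = 0.0038/(58.3×0.9) = 7.242×10^-5 K/W
R_outer film = 1/(h_o·A) = 1/(14.4×0.9) = 0.07716 K/W
R_total = 0.9695 K/W
Q = ΔT / R_total = 43 / 0.9695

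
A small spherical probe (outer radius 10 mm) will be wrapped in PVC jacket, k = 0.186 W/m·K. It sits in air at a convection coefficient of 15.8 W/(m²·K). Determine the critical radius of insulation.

For a sphere r_cr = 2k/h = 2×0.186/15.8
r_cr = 23.5 mm; since the bare radius (10 mm) is below r_cr, adding a thin layer of insulation will *increase* heat loss.

r_cr ≈ 23.5 mm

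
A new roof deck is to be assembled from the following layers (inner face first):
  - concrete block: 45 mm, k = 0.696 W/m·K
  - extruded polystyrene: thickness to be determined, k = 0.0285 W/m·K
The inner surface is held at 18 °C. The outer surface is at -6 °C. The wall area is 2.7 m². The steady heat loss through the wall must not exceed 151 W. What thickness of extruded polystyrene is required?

Treating each layer as a thermal resistance in series:
R_concrete block = L/(kA) = 0.045/(0.696×2.7) = 0.02395 K/W
Sum of the known resistances R_other = 0.02395 K/W
Required total resistance R_tot = ΔT/Q_allow = 24/151 = 0.1589 K/W
R_extruded polystyrene = R_tot − R_other = 0.135 K/W
L = R·k·A = 0.135×0.0285×2.7

L ≈ 10.4 mm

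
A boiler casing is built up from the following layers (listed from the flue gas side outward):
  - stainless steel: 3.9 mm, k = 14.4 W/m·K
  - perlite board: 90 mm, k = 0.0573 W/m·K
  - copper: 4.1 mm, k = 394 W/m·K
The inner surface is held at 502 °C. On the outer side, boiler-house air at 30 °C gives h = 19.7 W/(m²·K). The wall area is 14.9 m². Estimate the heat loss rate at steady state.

Model the wall as resistances in series:
R_stainless steel = L/(kA) = 0.0039/(14.4×14.9) = 1.818×10^-5 K/W
R_perlite board = L/(kA) = 0.09/(0.0573×14.9) = 0.1054 K/W
R_copper = L/(kA) = 0.0041/(394×14.9) = 6.984×10^-7 K/W
R_outer film = 1/(h_o·A) = 1/(19.7×14.9) = 0.003407 K/W
R_total = 0.1088 K/W
Q = ΔT / R_total = 472 / 0.1088

Q ≈ 4340 W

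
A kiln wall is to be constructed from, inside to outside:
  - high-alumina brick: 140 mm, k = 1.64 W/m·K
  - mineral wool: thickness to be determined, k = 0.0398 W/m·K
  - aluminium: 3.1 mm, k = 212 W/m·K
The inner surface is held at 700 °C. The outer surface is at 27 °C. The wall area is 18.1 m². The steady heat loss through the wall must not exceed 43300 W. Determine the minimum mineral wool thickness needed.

L ≈ 7.8 mm

Thermal resistances in series:
R_high-alumina brick = L/(kA) = 0.14/(1.64×18.1) = 0.004716 K/W
R_aluminium = L/(kA) = 0.0031/(212×18.1) = 8.079×10^-7 K/W
Sum of the known resistances R_other = 0.004717 K/W
Required total resistance R_tot = ΔT/Q_allow = 673/43300 = 0.01554 K/W
R_mineral wool = R_tot − R_other = 0.01083 K/W
L = R·k·A = 0.01083×0.0398×18.1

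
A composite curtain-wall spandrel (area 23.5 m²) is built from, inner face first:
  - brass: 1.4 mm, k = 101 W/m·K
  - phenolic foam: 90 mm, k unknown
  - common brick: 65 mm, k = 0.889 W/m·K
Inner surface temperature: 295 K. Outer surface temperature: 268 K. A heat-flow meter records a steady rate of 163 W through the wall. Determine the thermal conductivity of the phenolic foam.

Series thermal resistances:
R_brass = L/(kA) = 0.0014/(101×23.5) = 5.898×10^-7 K/W
R_common brick = L/(kA) = 0.065/(0.889×23.5) = 0.003111 K/W
Sum of known resistances R_other = 0.003112 K/W
Total R = ΔT/Q = 27/163 = 0.1656 K/W
R_phenolic foam = R_total − R_other = 0.1625 K/W
k = L/(R·A) = 0.09/(0.1625×23.5)

k ≈ 0.0236 W/(m·K)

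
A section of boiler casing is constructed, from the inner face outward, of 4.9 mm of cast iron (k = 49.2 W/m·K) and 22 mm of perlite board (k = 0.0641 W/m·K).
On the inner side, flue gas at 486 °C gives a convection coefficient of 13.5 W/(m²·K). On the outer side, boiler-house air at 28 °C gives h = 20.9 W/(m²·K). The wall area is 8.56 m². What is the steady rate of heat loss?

Q ≈ 8430 W

Thermal resistances in series:
R_inner film = 1/(h_i·A) = 1/(13.5×8.56) = 0.008654 K/W
R_cast iron = L/(kA) = 0.0049/(49.2×8.56) = 1.163×10^-5 K/W
R_perlite board = L/(kA) = 0.022/(0.0641×8.56) = 0.0401 K/W
R_outer film = 1/(h_o·A) = 1/(20.9×8.56) = 0.00559 K/W
R_total = 0.05435 K/W
Q = ΔT / R_total = 458 / 0.05435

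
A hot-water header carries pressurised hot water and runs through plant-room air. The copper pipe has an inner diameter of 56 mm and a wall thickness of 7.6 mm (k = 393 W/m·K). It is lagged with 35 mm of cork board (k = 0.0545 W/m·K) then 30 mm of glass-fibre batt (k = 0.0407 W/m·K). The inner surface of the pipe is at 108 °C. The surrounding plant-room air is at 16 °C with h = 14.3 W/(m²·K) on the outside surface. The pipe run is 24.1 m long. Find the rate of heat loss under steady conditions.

Q ≈ 634 W

Cylindrical conduction, so R = ln(r₂/r₁)/(2πkL) per layer, in series:
R_copper pipe wall = ln(35.6/28)/(2π×393×24.1) = 4.035×10^-6 K/W
R_cork board = ln(70.6/35.6)/(2π×0.0545×24.1) = 0.08297 K/W
R_glass-fibre batt = ln(100.6/70.6)/(2π×0.0407×24.1) = 0.05746 K/W
R_outer film = 1/(h_o·2πr_oL) = 1/(14.3×2π×0.1006×24.1) = 0.004591 K/W
R_total = 0.145 K/W
Q = ΔT/R_total = 92/0.145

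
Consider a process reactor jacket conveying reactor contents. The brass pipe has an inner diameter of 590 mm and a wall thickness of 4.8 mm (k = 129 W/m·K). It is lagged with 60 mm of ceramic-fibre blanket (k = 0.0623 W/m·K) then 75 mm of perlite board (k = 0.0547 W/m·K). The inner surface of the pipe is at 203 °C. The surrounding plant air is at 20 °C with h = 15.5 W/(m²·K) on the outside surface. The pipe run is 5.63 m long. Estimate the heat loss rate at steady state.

Cylindrical conduction, so R = ln(r₂/r₁)/(2πkL) per layer, in series:
R_brass pipe wall = ln(299.8/295)/(2π×129×5.63) = 3.537×10^-6 K/W
R_ceramic-fibre blanket = ln(359.8/299.8)/(2π×0.0623×5.63) = 0.08278 K/W
R_perlite board = ln(434.8/359.8)/(2π×0.0547×5.63) = 0.09785 K/W
R_outer film = 1/(h_o·2πr_oL) = 1/(15.5×2π×0.4348×5.63) = 0.004195 K/W
R_total = 0.1848 K/W
Q = ΔT/R_total = 183/0.1848

Q ≈ 990 W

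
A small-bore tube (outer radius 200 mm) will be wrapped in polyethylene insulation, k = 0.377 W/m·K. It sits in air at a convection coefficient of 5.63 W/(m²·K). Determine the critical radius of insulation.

r_cr ≈ 67 mm

For a cylinder r_cr = k/h = 0.377/5.63
r_cr = 67 mm; since the bare radius (200 mm) is above r_cr, any added insulation will reduce heat loss.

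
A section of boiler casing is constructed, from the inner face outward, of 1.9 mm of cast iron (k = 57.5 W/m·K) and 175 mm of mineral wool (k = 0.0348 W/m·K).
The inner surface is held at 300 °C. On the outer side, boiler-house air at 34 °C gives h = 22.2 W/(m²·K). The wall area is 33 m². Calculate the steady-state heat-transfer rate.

Series thermal resistances:
R_cast iron = L/(kA) = 0.0019/(57.5×33) = 1.001×10^-6 K/W
R_mineral wool = L/(kA) = 0.175/(0.0348×33) = 0.1524 K/W
R_outer film = 1/(h_o·A) = 1/(22.2×33) = 0.001365 K/W
R_total = 0.1538 K/W
Q = ΔT / R_total = 266 / 0.1538

Q ≈ 1730 W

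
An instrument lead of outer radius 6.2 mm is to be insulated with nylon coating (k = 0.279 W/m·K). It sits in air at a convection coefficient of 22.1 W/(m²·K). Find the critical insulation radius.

r_cr ≈ 12.6 mm

For a cylinder r_cr = k/h = 0.279/22.1
r_cr = 12.6 mm; since the bare radius (6.2 mm) is below r_cr, adding a thin layer of insulation will *increase* heat loss.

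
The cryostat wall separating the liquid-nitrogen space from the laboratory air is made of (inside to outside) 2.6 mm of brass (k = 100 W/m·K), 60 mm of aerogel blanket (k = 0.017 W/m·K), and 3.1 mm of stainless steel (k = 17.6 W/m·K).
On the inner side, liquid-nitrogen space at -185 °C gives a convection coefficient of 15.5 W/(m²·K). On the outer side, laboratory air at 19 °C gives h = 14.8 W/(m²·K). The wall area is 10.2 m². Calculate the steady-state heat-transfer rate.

Q ≈ 568 W

Treating each layer as a thermal resistance in series:
R_inner film = 1/(h_i·A) = 1/(15.5×10.2) = 0.006325 K/W
R_brass = L/(kA) = 0.0026/(100×10.2) = 2.549×10^-6 K/W
R_aerogel blanket = L/(kA) = 0.06/(0.017×10.2) = 0.346 K/W
R_stainless steel = L/(kA) = 0.0031/(17.6×10.2) = 1.727×10^-5 K/W
R_outer film = 1/(h_o·A) = 1/(14.8×10.2) = 0.006624 K/W
R_total = 0.359 K/W
Q = ΔT / R_total = 204 / 0.359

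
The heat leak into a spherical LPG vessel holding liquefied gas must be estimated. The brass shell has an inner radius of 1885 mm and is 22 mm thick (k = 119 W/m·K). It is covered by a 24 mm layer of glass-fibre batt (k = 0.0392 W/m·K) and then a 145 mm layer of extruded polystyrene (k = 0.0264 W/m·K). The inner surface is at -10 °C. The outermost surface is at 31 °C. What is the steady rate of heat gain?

Q ≈ 335 W

For a spherical shell R = (1/r₁ − 1/r₂)/(4πk); film R = 1/(h·4πr²). In series:
R_brass shell = (1/1.885 − 1/1.907)/(4π×119) = 4.093×10^-6 K/W
R_glass-fibre batt = (1/1.907 − 1/1.931)/(4π×0.0392) = 0.01323 K/W
R_extruded polystyrene = (1/1.931 − 1/2.076)/(4π×0.0264) = 0.109 K/W
R_total = 0.1223 K/W
Q = ΔT/R_total = 41/0.1223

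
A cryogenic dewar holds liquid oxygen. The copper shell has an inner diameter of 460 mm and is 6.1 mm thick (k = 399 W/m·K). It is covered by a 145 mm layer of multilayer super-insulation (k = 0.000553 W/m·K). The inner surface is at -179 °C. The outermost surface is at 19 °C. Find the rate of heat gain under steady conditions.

Q ≈ 0.854 W

Spherical conduction: R = (1/r_in − 1/r_out)/(4πk) per layer; series-sum.
R_copper shell = (1/0.23 − 1/0.2361)/(4π×399) = 2.24×10^-5 K/W
R_multilayer super-insulation = (1/0.2361 − 1/0.3811)/(4π×0.000553) = 231.9 K/W
R_total = 231.9 K/W
Q = ΔT/R_total = 198/231.9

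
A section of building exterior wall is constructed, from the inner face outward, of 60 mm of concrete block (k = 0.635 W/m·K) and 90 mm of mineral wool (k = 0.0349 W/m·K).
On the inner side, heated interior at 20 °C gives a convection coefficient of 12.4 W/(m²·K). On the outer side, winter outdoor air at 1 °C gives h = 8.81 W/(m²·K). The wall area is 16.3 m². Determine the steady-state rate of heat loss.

Q ≈ 108 W

Treating each layer as a thermal resistance in series:
R_inner film = 1/(h_i·A) = 1/(12.4×16.3) = 0.004948 K/W
R_concrete block = L/(kA) = 0.06/(0.635×16.3) = 0.005797 K/W
R_mineral wool = L/(kA) = 0.09/(0.0349×16.3) = 0.1582 K/W
R_outer film = 1/(h_o·A) = 1/(8.81×16.3) = 0.006964 K/W
R_total = 0.1759 K/W
Q = ΔT / R_total = 19 / 0.1759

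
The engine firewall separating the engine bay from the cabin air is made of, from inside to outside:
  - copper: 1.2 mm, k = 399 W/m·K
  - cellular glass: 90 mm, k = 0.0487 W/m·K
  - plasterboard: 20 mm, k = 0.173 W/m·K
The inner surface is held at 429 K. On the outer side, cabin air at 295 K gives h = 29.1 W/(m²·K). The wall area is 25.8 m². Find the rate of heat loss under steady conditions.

Q ≈ 1730 W

Treating each layer as a thermal resistance in series:
R_copper = L/(kA) = 0.0012/(399×25.8) = 1.166×10^-7 K/W
R_cellular glass = L/(kA) = 0.09/(0.0487×25.8) = 0.07163 K/W
R_plasterboard = L/(kA) = 0.02/(0.173×25.8) = 0.004481 K/W
R_outer film = 1/(h_o·A) = 1/(29.1×25.8) = 0.001332 K/W
R_total = 0.07744 K/W
Q = ΔT / R_total = 134 / 0.07744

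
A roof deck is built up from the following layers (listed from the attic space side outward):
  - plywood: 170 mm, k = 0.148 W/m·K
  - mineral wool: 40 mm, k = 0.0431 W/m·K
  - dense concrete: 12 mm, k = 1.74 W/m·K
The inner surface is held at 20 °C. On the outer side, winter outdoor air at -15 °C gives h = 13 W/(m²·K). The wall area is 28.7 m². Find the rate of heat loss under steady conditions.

Q ≈ 465 W

Treating each layer as a thermal resistance in series:
R_plywood = L/(kA) = 0.17/(0.148×28.7) = 0.04002 K/W
R_mineral wool = L/(kA) = 0.04/(0.0431×28.7) = 0.03234 K/W
R_dense concrete = L/(kA) = 0.012/(1.74×28.7) = 2.403×10^-4 K/W
R_outer film = 1/(h_o·A) = 1/(13×28.7) = 0.00268 K/W
R_total = 0.07528 K/W
Q = ΔT / R_total = 35 / 0.07528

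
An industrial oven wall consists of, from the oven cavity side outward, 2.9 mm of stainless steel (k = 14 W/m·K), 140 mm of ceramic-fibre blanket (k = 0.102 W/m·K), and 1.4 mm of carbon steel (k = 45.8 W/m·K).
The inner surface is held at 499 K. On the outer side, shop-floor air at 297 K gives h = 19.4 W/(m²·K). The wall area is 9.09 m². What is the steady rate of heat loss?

Series thermal resistances:
R_stainless steel = L/(kA) = 0.0029/(14×9.09) = 2.279×10^-5 K/W
R_ceramic-fibre blanket = L/(kA) = 0.14/(0.102×9.09) = 0.151 K/W
R_carbon steel = L/(kA) = 0.0014/(45.8×9.09) = 3.363×10^-6 K/W
R_outer film = 1/(h_o·A) = 1/(19.4×9.09) = 0.005671 K/W
R_total = 0.1567 K/W
Q = ΔT / R_total = 202 / 0.1567

Q ≈ 1290 W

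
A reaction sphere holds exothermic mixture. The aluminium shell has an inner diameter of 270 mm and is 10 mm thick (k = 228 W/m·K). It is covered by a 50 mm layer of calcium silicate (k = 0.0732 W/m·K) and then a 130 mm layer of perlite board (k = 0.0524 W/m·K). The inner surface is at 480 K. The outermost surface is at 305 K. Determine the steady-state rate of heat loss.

Each spherical layer contributes R = (1/r_i − 1/r_o)/(4πk):
R_aluminium shell = (1/0.135 − 1/0.145)/(4π×228) = 1.783×10^-4 K/W
R_calcium silicate = (1/0.145 − 1/0.195)/(4π×0.0732) = 1.922 K/W
R_perlite board = (1/0.195 − 1/0.325)/(4π×0.0524) = 3.115 K/W
R_total = 5.038 K/W
Q = ΔT/R_total = 175/5.038

Q ≈ 34.7 W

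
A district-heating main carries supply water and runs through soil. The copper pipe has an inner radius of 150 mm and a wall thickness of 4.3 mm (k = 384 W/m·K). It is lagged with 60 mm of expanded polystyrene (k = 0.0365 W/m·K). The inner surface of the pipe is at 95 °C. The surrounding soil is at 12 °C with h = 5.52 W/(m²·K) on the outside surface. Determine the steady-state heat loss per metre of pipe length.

q′ ≈ 53 W/m

For a radial system each layer contributes R = ln(r_out/r_in)/(2πkL); films add R = 1/(hA).
R_copper pipe wall = ln(154.3/150)/(2π×384×1) = 1.171×10^-5 K/W
R_expanded polystyrene = ln(214.3/154.3)/(2π×0.0365×1) = 1.432 K/W
R_outer film = 1/(h_o·2πr_oL) = 1/(5.52×2π×0.2143×1) = 0.1345 K/W
R_total = 1.567 K/W
Q = ΔT/R_total = 83/1.567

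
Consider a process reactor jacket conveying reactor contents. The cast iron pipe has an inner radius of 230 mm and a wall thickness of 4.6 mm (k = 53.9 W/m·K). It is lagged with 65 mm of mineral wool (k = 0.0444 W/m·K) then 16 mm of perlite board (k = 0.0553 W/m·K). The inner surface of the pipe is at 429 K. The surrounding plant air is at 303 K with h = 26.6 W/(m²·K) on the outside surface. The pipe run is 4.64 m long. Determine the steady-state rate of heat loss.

Per-layer cylindrical resistances, series-summed:
R_cast iron pipe wall = ln(234.6/230)/(2π×53.9×4.64) = 1.26×10^-5 K/W
R_mineral wool = ln(299.6/234.6)/(2π×0.0444×4.64) = 0.1889 K/W
R_perlite board = ln(315.6/299.6)/(2π×0.0553×4.64) = 0.03227 K/W
R_outer film = 1/(h_o·2πr_oL) = 1/(26.6×2π×0.3156×4.64) = 0.004086 K/W
R_total = 0.2253 K/W
Q = ΔT/R_total = 126/0.2253

Q ≈ 559 W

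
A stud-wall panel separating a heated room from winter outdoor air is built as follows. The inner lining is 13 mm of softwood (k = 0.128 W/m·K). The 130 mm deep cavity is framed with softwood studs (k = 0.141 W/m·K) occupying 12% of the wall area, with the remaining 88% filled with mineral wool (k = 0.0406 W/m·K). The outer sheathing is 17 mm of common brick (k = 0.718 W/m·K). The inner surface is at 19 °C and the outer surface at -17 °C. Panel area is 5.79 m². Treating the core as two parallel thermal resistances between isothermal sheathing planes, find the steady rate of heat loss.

Sheathing layers in series; stud and cavity paths in parallel between them.
R_inner = 0.013/(0.128×5.79) = 0.01754 K/W
R_stud  = 0.13/(0.141×0.12×5.79) = 1.327 K/W
R_cav   = 0.13/(0.0406×0.88×5.79) = 0.6284 K/W
1/R_core = 1/R_stud + 1/R_cav → R_core = 0.4265 K/W
R_outer = 0.017/(0.718×5.79) = 0.004089 K/W
R_total = 0.4481 K/W
Q = ΔT/R_total = 36/0.4481

Q ≈ 80.3 W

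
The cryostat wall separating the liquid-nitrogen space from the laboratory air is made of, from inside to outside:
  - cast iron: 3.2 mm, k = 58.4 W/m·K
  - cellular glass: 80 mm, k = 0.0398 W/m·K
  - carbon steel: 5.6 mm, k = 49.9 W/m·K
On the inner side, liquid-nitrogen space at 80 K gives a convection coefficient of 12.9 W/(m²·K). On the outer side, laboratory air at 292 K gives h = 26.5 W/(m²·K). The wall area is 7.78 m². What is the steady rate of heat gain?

Treating each layer as a thermal resistance in series:
R_inner film = 1/(h_i·A) = 1/(12.9×7.78) = 0.009964 K/W
R_cast iron = L/(kA) = 0.0032/(58.4×7.78) = 7.043×10^-6 K/W
R_cellular glass = L/(kA) = 0.08/(0.0398×7.78) = 0.2584 K/W
R_carbon steel = L/(kA) = 0.0056/(49.9×7.78) = 1.442×10^-5 K/W
R_outer film = 1/(h_o·A) = 1/(26.5×7.78) = 0.00485 K/W
R_total = 0.2732 K/W
Q = ΔT / R_total = 212 / 0.2732

Q ≈ 776 W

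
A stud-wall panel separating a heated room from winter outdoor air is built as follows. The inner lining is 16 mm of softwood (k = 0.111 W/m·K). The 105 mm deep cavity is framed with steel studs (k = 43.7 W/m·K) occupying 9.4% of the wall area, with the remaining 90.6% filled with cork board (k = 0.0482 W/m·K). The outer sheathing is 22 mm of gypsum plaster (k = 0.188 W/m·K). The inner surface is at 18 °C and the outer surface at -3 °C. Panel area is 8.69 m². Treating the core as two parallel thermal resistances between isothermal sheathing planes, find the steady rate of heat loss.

Sheathing layers in series; stud and cavity paths in parallel between them.
R_inner = 0.016/(0.111×8.69) = 0.01659 K/W
R_stud  = 0.105/(43.7×0.094×8.69) = 0.002941 K/W
R_cav   = 0.105/(0.0482×0.906×8.69) = 0.2767 K/W
1/R_core = 1/R_stud + 1/R_cav → R_core = 0.002911 K/W
R_outer = 0.022/(0.188×8.69) = 0.01347 K/W
R_total = 0.03296 K/W
Q = ΔT/R_total = 21/0.03296

Q ≈ 637 W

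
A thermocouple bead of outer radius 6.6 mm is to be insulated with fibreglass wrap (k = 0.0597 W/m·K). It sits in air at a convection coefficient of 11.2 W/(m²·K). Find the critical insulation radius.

For a sphere r_cr = 2k/h = 2×0.0597/11.2
r_cr = 10.7 mm; since the bare radius (6.6 mm) is below r_cr, adding a thin layer of insulation will *increase* heat loss.

r_cr ≈ 10.7 mm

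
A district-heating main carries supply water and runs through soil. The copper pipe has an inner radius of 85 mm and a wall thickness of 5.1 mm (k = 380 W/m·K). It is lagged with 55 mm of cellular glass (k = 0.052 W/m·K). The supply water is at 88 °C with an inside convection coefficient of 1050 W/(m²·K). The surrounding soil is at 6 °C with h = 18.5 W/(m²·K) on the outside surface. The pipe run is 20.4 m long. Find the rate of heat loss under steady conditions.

Cylindrical conduction, so R = ln(r₂/r₁)/(2πkL) per layer, in series:
R_inner film = 1/(h_i·2πr₁L) = 1/(1050×2π×0.085×20.4) = 8.741×10^-5 K/W
R_copper pipe wall = ln(90.1/85)/(2π×380×20.4) = 1.196×10^-6 K/W
R_cellular glass = ln(145.1/90.1)/(2π×0.052×20.4) = 0.07149 K/W
R_outer film = 1/(h_o·2πr_oL) = 1/(18.5×2π×0.1451×20.4) = 0.002906 K/W
R_total = 0.07449 K/W
Q = ΔT/R_total = 82/0.07449

Q ≈ 1100 W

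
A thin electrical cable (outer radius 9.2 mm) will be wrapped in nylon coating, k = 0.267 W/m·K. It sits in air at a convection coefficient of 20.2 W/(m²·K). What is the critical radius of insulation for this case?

r_cr ≈ 13.2 mm

For a cylinder r_cr = k/h = 0.267/20.2
r_cr = 13.2 mm; since the bare radius (9.2 mm) is below r_cr, adding a thin layer of insulation will *increase* heat loss.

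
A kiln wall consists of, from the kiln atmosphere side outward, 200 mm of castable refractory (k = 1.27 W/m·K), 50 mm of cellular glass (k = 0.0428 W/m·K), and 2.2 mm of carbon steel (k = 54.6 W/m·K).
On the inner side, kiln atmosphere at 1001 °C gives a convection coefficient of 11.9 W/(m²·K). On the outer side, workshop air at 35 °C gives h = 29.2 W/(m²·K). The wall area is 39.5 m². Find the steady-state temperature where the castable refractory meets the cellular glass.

T ≈ 839 °C

Series thermal resistances:
R_inner film = 1/(h_i·A) = 1/(11.9×39.5) = 0.002127 K/W
R_castable refractory = L/(kA) = 0.2/(1.27×39.5) = 0.003987 K/W
R_cellular glass = L/(kA) = 0.05/(0.0428×39.5) = 0.02958 K/W
R_carbon steel = L/(kA) = 0.0022/(54.6×39.5) = 1.02×10^-6 K/W
R_outer film = 1/(h_o·A) = 1/(29.2×39.5) = 8.67×10^-4 K/W
R_total = 0.03656 K/W;  Q = ΔT/R_total = 966/0.03656 = 26420 W
T_interface = T_inner − Q·ΣR(inner→interface) = 1001 − 26400×0.006114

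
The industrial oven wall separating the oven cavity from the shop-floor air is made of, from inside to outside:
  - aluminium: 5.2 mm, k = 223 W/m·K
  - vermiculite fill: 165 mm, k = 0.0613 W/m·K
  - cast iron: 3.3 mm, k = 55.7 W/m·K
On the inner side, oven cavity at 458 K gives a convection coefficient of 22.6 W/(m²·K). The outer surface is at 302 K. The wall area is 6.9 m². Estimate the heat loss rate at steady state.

Q ≈ 393 W

Series thermal resistances:
R_inner film = 1/(h_i·A) = 1/(22.6×6.9) = 0.006413 K/W
R_aluminium = L/(kA) = 0.0052/(223×6.9) = 3.379×10^-6 K/W
R_vermiculite fill = L/(kA) = 0.165/(0.0613×6.9) = 0.3901 K/W
R_cast iron = L/(kA) = 0.0033/(55.7×6.9) = 8.586×10^-6 K/W
R_total = 0.3965 K/W
Q = ΔT / R_total = 156 / 0.3965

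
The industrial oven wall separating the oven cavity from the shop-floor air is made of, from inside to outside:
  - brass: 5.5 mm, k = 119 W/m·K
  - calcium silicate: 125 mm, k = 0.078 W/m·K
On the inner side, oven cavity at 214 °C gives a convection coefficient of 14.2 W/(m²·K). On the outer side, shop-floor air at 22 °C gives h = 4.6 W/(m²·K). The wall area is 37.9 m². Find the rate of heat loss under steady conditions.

Series thermal resistances:
R_inner film = 1/(h_i·A) = 1/(14.2×37.9) = 0.001858 K/W
R_brass = L/(kA) = 0.0055/(119×37.9) = 1.219×10^-6 K/W
R_calcium silicate = L/(kA) = 0.125/(0.078×37.9) = 0.04228 K/W
R_outer film = 1/(h_o·A) = 1/(4.6×37.9) = 0.005736 K/W
R_total = 0.04988 K/W
Q = ΔT / R_total = 192 / 0.04988

Q ≈ 3850 W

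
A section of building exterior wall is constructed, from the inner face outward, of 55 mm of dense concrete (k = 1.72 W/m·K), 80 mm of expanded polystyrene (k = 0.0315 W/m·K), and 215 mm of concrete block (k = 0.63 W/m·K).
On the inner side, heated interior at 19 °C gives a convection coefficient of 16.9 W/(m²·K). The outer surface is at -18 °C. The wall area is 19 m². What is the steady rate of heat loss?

Q ≈ 237 W

Series thermal resistances:
R_inner film = 1/(h_i·A) = 1/(16.9×19) = 0.003114 K/W
R_dense concrete = L/(kA) = 0.055/(1.72×19) = 0.001683 K/W
R_expanded polystyrene = L/(kA) = 0.08/(0.0315×19) = 0.1337 K/W
R_concrete block = L/(kA) = 0.215/(0.63×19) = 0.01796 K/W
R_total = 0.1564 K/W
Q = ΔT / R_total = 37 / 0.1564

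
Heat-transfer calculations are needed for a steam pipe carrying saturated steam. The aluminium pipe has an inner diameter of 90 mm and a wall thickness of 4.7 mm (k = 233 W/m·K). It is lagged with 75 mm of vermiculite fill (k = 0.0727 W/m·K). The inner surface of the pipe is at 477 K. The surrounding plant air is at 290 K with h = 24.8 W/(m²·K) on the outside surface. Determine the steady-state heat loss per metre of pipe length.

Per-layer cylindrical resistances, series-summed:
R_aluminium pipe wall = ln(49.7/45)/(2π×233×1) = 6.786×10^-5 K/W
R_vermiculite fill = ln(124.7/49.7)/(2π×0.0727×1) = 2.014 K/W
R_outer film = 1/(h_o·2πr_oL) = 1/(24.8×2π×0.1247×1) = 0.05146 K/W
R_total = 2.065 K/W
Q = ΔT/R_total = 187/2.065

q′ ≈ 90.5 W/m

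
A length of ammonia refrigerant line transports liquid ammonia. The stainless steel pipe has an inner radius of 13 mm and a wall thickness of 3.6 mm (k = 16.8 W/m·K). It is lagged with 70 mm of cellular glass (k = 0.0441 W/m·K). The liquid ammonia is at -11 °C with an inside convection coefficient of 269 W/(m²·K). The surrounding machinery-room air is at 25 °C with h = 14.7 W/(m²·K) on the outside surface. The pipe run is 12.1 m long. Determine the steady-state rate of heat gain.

Treating each annulus and film as a series resistance:
R_inner film = 1/(h_i·2πr₁L) = 1/(269×2π×0.013×12.1) = 0.003761 K/W
R_stainless steel pipe wall = ln(16.6/13)/(2π×16.8×12.1) = 1.914×10^-4 K/W
R_cellular glass = ln(86.6/16.6)/(2π×0.0441×12.1) = 0.4927 K/W
R_outer film = 1/(h_o·2πr_oL) = 1/(14.7×2π×0.0866×12.1) = 0.01033 K/W
R_total = 0.507 K/W
Q = ΔT/R_total = 36/0.507

Q ≈ 71 W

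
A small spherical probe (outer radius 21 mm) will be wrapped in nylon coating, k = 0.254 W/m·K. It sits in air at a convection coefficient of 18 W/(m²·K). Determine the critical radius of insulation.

For a sphere r_cr = 2k/h = 2×0.254/18
r_cr = 28.2 mm; since the bare radius (21 mm) is below r_cr, adding a thin layer of insulation will *increase* heat loss.

r_cr ≈ 28.2 mm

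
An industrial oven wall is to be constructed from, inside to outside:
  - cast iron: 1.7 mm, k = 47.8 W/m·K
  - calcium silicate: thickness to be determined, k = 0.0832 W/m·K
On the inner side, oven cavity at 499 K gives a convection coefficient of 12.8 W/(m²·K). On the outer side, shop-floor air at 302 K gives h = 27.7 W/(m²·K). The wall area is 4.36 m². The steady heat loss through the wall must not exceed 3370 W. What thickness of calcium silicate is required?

Treating each layer as a thermal resistance in series:
R_inner film = 1/(h_i·A) = 1/(12.8×4.36) = 0.01792 K/W
R_cast iron = L/(kA) = 0.0017/(47.8×4.36) = 8.157×10^-6 K/W
R_outer film = 1/(h_o·A) = 1/(27.7×4.36) = 0.00828 K/W
Sum of the known resistances R_other = 0.02621 K/W
Required total resistance R_tot = ΔT/Q_allow = 197/3370 = 0.05846 K/W
R_calcium silicate = R_tot − R_other = 0.03225 K/W
L = R·k·A = 0.03225×0.0832×4.36

L ≈ 11.7 mm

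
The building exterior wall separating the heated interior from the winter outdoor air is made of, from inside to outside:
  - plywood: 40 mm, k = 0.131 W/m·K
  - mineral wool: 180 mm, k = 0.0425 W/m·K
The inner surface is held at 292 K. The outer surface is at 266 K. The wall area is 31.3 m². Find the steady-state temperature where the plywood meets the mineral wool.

T ≈ 290 K

Series thermal resistances:
R_plywood = L/(kA) = 0.04/(0.131×31.3) = 0.009755 K/W
R_mineral wool = L/(kA) = 0.18/(0.0425×31.3) = 0.1353 K/W
R_total = 0.1451 K/W;  Q = ΔT/R_total = 26/0.1451 = 179.2 W
T_interface = T_inner − Q·ΣR(inner→interface) = 292 − 179×0.009755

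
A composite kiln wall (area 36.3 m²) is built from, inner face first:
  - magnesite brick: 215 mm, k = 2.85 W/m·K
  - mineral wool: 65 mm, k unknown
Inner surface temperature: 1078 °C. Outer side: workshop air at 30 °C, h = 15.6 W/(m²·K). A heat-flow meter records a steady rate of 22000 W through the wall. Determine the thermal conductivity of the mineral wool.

Model the wall as resistances in series:
R_magnesite brick = L/(kA) = 0.215/(2.85×36.3) = 0.002078 K/W
R_outer film = 1/(h_o·A) = 1/(15.6×36.3) = 0.001766 K/W
Sum of known resistances R_other = 0.003844 K/W
Total R = ΔT/Q = 1048/22000 = 0.04764 K/W
R_mineral wool = R_total − R_other = 0.04379 K/W
k = L/(R·A) = 0.065/(0.04379×36.3)

k ≈ 0.0409 W/(m·K)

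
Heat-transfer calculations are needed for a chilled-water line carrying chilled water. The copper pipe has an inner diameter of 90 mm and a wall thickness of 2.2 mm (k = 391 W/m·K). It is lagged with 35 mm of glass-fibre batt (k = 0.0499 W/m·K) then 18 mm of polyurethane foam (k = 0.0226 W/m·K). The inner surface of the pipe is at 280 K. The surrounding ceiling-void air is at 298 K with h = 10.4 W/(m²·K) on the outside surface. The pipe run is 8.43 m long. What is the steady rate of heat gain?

Per-layer cylindrical resistances, series-summed:
R_copper pipe wall = ln(47.2/45)/(2π×391×8.43) = 2.305×10^-6 K/W
R_glass-fibre batt = ln(82.2/47.2)/(2π×0.0499×8.43) = 0.2099 K/W
R_polyurethane foam = ln(100.2/82.2)/(2π×0.0226×8.43) = 0.1654 K/W
R_outer film = 1/(h_o·2πr_oL) = 1/(10.4×2π×0.1002×8.43) = 0.01812 K/W
R_total = 0.3934 K/W
Q = ΔT/R_total = 18/0.3934

Q ≈ 45.8 W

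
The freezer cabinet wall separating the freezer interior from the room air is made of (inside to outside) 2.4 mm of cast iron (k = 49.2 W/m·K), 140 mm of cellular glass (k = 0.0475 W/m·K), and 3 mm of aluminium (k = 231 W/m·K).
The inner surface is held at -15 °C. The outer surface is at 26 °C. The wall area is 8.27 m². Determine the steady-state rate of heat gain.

Thermal resistances in series:
R_cast iron = L/(kA) = 0.0024/(49.2×8.27) = 5.898×10^-6 K/W
R_cellular glass = L/(kA) = 0.14/(0.0475×8.27) = 0.3564 K/W
R_aluminium = L/(kA) = 0.003/(231×8.27) = 1.57×10^-6 K/W
R_total = 0.3564 K/W
Q = ΔT / R_total = 41 / 0.3564

Q ≈ 115 W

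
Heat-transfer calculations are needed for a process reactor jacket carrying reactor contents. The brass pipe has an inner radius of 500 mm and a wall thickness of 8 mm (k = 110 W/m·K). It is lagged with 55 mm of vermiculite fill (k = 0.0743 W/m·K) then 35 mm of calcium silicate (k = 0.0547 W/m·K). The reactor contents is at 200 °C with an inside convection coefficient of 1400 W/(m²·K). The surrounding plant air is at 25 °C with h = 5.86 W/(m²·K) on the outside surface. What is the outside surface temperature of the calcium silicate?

T ≈ 43 °C

Cylindrical conduction, so R = ln(r₂/r₁)/(2πkL) per layer, in series:
R_inner film = 1/(h_i·2πr₁L) = 1/(1400×2π×0.5×1) = 2.274×10^-4 K/W
R_brass pipe wall = ln(508/500)/(2π×110×1) = 2.297×10^-5 K/W
R_vermiculite fill = ln(563/508)/(2π×0.0743×1) = 0.2202 K/W
R_calcium silicate = ln(598/563)/(2π×0.0547×1) = 0.1755 K/W
R_outer film = 1/(h_o·2πr_oL) = 1/(5.86×2π×0.598×1) = 0.04542 K/W
R_total = 0.4413 K/W
Q = ΔT/R_total = 175/0.4413
Q = 397 W/m
T_interface = T_inner − Q·ΣR(inner→interface) = 200 − 397×0.3959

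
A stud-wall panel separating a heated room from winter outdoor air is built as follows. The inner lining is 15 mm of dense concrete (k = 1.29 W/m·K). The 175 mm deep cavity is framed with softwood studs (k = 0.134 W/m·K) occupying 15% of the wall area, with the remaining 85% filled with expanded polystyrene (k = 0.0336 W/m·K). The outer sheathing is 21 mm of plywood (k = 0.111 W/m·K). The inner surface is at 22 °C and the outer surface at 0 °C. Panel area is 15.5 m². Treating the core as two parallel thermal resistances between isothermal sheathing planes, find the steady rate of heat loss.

Q ≈ 89.8 W

Sheathing layers in series; stud and cavity paths in parallel between them.
R_inner = 0.015/(1.29×15.5) = 7.502×10^-4 K/W
R_stud  = 0.175/(0.134×0.15×15.5) = 0.5617 K/W
R_cav   = 0.175/(0.0336×0.85×15.5) = 0.3953 K/W
1/R_core = 1/R_stud + 1/R_cav → R_core = 0.232 K/W
R_outer = 0.021/(0.111×15.5) = 0.01221 K/W
R_total = 0.245 K/W
Q = ΔT/R_total = 22/0.245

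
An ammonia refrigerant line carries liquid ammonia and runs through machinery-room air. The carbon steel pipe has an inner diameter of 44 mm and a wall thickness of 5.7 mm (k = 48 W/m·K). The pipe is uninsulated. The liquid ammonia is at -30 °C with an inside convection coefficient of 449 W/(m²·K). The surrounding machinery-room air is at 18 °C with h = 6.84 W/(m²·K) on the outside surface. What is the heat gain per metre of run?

Cylindrical conduction, so R = ln(r₂/r₁)/(2πkL) per layer, in series:
R_inner film = 1/(h_i·2πr₁L) = 1/(449×2π×0.022×1) = 0.01611 K/W
R_carbon steel pipe wall = ln(27.7/22)/(2π×48×1) = 7.639×10^-4 K/W
R_outer film = 1/(h_o·2πr_oL) = 1/(6.84×2π×0.0277×1) = 0.84 K/W
R_total = 0.8569 K/W
Q = ΔT/R_total = 48/0.8569

q′ ≈ 56 W/m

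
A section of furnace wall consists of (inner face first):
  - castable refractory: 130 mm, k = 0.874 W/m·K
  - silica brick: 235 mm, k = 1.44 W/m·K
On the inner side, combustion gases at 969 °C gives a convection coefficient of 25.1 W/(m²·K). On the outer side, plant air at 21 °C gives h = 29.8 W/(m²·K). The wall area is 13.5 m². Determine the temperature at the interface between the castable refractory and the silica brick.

Thermal resistances in series:
R_inner film = 1/(h_i·A) = 1/(25.1×13.5) = 0.002951 K/W
R_castable refractory = L/(kA) = 0.13/(0.874×13.5) = 0.01102 K/W
R_silica brick = L/(kA) = 0.235/(1.44×13.5) = 0.01209 K/W
R_outer film = 1/(h_o·A) = 1/(29.8×13.5) = 0.002486 K/W
R_total = 0.02854 K/W;  Q = ΔT/R_total = 948/0.02854 = 33210 W
T_interface = T_inner − Q·ΣR(inner→interface) = 969 − 33200×0.01397

T ≈ 505 °C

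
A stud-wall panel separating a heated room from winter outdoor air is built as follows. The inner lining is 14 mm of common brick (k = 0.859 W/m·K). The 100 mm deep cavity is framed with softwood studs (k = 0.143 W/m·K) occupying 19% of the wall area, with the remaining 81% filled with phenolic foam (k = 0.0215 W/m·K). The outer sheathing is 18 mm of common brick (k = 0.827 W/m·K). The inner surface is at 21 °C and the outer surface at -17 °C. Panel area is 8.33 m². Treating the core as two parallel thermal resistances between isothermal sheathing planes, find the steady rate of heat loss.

Q ≈ 139 W

Sheathing layers in series; stud and cavity paths in parallel between them.
R_inner = 0.014/(0.859×8.33) = 0.001957 K/W
R_stud  = 0.1/(0.143×0.19×8.33) = 0.4418 K/W
R_cav   = 0.1/(0.0215×0.81×8.33) = 0.6893 K/W
1/R_core = 1/R_stud + 1/R_cav → R_core = 0.2693 K/W
R_outer = 0.018/(0.827×8.33) = 0.002613 K/W
R_total = 0.2738 K/W
Q = ΔT/R_total = 38/0.2738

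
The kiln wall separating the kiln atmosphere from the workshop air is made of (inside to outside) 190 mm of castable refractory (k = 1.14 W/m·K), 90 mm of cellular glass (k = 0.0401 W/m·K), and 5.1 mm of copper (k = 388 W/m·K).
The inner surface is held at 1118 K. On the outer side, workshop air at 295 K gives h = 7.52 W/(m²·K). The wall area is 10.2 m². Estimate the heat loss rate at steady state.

Using the resistance-network approach (series):
R_castable refractory = L/(kA) = 0.19/(1.14×10.2) = 0.01634 K/W
R_cellular glass = L/(kA) = 0.09/(0.0401×10.2) = 0.22 K/W
R_copper = L/(kA) = 0.0051/(388×10.2) = 1.289×10^-6 K/W
R_outer film = 1/(h_o·A) = 1/(7.52×10.2) = 0.01304 K/W
R_total = 0.2494 K/W
Q = ΔT / R_total = 823 / 0.2494

Q ≈ 3300 W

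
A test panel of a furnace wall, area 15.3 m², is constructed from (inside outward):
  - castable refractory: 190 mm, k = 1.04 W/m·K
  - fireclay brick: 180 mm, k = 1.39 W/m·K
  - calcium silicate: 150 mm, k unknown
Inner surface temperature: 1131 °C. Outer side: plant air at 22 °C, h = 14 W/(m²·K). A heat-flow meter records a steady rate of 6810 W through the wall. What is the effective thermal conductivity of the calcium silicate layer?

k ≈ 0.0712 W/(m·K)

Series thermal resistances:
R_castable refractory = L/(kA) = 0.19/(1.04×15.3) = 0.01194 K/W
R_fireclay brick = L/(kA) = 0.18/(1.39×15.3) = 0.008464 K/W
R_outer film = 1/(h_o·A) = 1/(14×15.3) = 0.004669 K/W
Sum of known resistances R_other = 0.02507 K/W
Total R = ΔT/Q = 1109/6810 = 0.1628 K/W
R_calcium silicate = R_total − R_other = 0.1378 K/W
k = L/(R·A) = 0.15/(0.1378×15.3)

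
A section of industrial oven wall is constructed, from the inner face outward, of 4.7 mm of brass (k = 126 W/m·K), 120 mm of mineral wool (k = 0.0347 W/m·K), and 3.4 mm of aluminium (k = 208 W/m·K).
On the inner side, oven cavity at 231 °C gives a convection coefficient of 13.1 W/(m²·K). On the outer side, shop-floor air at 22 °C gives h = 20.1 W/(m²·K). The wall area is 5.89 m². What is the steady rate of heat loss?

Q ≈ 343 W

Series thermal resistances:
R_inner film = 1/(h_i·A) = 1/(13.1×5.89) = 0.01296 K/W
R_brass = L/(kA) = 0.0047/(126×5.89) = 6.333×10^-6 K/W
R_mineral wool = L/(kA) = 0.12/(0.0347×5.89) = 0.5871 K/W
R_aluminium = L/(kA) = 0.0034/(208×5.89) = 2.775×10^-6 K/W
R_outer film = 1/(h_o·A) = 1/(20.1×5.89) = 0.008447 K/W
R_total = 0.6085 K/W
Q = ΔT / R_total = 209 / 0.6085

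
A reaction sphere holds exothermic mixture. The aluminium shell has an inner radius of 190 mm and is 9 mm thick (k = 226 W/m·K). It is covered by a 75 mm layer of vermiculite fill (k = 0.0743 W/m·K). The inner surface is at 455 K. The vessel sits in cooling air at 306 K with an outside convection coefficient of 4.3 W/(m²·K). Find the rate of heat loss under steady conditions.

Q ≈ 86.6 W

Spherical conduction: R = (1/r_in − 1/r_out)/(4πk) per layer; series-sum.
R_aluminium shell = (1/0.19 − 1/0.199)/(4π×226) = 8.381×10^-5 K/W
R_vermiculite fill = (1/0.199 − 1/0.274)/(4π×0.0743) = 1.473 K/W
R_outer film = 1/(h·4πr_o²) = 1/(4.3×4π×0.274²) = 0.2465 K/W
R_total = 1.72 K/W
Q = ΔT/R_total = 149/1.72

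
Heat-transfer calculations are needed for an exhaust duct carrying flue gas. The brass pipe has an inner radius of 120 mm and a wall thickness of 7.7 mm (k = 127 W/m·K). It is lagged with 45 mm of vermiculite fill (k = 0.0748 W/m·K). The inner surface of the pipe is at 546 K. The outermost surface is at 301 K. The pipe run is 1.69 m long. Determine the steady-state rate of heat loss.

Treating each annulus and film as a series resistance:
R_brass pipe wall = ln(127.7/120)/(2π×127×1.69) = 4.612×10^-5 K/W
R_vermiculite fill = ln(172.7/127.7)/(2π×0.0748×1.69) = 0.3801 K/W
R_total = 0.3801 K/W
Q = ΔT/R_total = 245/0.3801

Q ≈ 645 W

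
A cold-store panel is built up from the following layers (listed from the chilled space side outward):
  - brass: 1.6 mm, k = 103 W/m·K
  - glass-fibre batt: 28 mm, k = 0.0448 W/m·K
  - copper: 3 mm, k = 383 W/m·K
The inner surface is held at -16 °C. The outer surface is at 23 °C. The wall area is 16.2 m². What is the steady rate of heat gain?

Series thermal resistances:
R_brass = L/(kA) = 0.0016/(103×16.2) = 9.589×10^-7 K/W
R_glass-fibre batt = L/(kA) = 0.028/(0.0448×16.2) = 0.03858 K/W
R_copper = L/(kA) = 0.003/(383×16.2) = 4.835×10^-7 K/W
R_total = 0.03858 K/W
Q = ΔT / R_total = 39 / 0.03858

Q ≈ 1010 W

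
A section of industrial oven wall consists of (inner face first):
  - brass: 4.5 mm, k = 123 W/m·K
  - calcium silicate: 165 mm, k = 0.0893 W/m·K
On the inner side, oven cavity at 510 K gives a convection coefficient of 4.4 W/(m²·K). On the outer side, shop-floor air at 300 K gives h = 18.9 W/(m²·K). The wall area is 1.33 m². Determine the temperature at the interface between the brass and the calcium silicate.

Model the wall as resistances in series:
R_inner film = 1/(h_i·A) = 1/(4.4×1.33) = 0.1709 K/W
R_brass = L/(kA) = 0.0045/(123×1.33) = 2.751×10^-5 K/W
R_calcium silicate = L/(kA) = 0.165/(0.0893×1.33) = 1.389 K/W
R_outer film = 1/(h_o·A) = 1/(18.9×1.33) = 0.03978 K/W
R_total = 1.6 K/W;  Q = ΔT/R_total = 210/1.6 = 131.3 W
T_interface = T_inner − Q·ΣR(inner→interface) = 510 − 131×0.1709

T ≈ 488 K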